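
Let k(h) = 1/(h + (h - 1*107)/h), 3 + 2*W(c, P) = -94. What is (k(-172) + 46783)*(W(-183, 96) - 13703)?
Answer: -37705943109429/58610 ≈ -6.4334e+8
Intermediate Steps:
W(c, P) = -97/2 (W(c, P) = -3/2 + (½)*(-94) = -3/2 - 47 = -97/2)
k(h) = 1/(h + (-107 + h)/h) (k(h) = 1/(h + (h - 107)/h) = 1/(h + (-107 + h)/h))
(k(-172) + 46783)*(W(-183, 96) - 13703) = (-172/(-107 - 172 + (-172)²) + 46783)*(-97/2 - 13703) = (-172/(-107 - 172 + 29584) + 46783)*(-27503/2) = (-172/29305 + 46783)*(-27503/2) = (1370975643/29305)*(-27503/2) = -37705943109429/58610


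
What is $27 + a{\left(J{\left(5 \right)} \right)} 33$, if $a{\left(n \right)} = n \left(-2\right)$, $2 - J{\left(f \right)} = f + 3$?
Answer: $423$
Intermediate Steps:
$J{\left(f \right)} = -1 - f$ ($J{\left(f \right)} = 2 - \left(f + 3\right) = 2 - \left(3 + f\right) = -1 - f$)
$a{\left(n \right)} = - 2 n$
$27 + a{\left(J{\left(5 \right)} \right)} 33 = 27 + - 2 \left(-1 - 5\right) 33 = 27 + \left(-2\right) \left(-6\right) 33 = 27 + 12 \cdot 33 = 27 + 396 = 423$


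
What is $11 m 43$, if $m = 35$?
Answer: $16555$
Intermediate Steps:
$11 m 43 = 11 \cdot 35 \cdot 43 = 385 \cdot 43 = 16555$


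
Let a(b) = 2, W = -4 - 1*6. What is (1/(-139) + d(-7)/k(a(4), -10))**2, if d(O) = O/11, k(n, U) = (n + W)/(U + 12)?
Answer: 863041/37405456 ≈ 0.023073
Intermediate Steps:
W = -10 (W = -4 - 6 = -10)
k(n, U) = (-10 + n)/(12 + U) (k(n, U) = (n - 10)/(U + 12) = (-10 + n)/(12 + U))
d(O) = O/11 (d(O) = O*(1/11) = O/11)
(1/(-139) + d(-7)/k(a(4), -10))**2 = (1/(-139) + ((1/11)*(-7))/(((-10 + 2)/(12 - 10))))**2 = (-1/139 - 7/(11*(-8/2)))**2 = (-1/139 - 7/(11*((1/2)*(-8))))**2 = (-1/139 - 7/11/(-4))**2 = (-1/139 - 7/11*(-1/4))**2 = (-1/139 + 7/44)**2 = (929/6116)**2 = 863041/37405456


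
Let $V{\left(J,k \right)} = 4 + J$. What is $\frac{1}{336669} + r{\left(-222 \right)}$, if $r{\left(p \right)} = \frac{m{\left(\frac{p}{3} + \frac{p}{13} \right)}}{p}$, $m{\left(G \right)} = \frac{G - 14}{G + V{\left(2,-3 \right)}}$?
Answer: $- \frac{76607387}{13777168818} \approx -0.0055605$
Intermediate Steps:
$m{\left(G \right)} = \frac{-14 + G}{6 + G}$ ($m{\left(G \right)} = \frac{G - 14}{G + \left(4 + 2\right)} = \frac{-14 + G}{G + 6} = \frac{-14 + G}{6 + G}$)
$r{\left(p \right)} = \frac{-14 + \frac{16 p}{39}}{p \left(6 + \frac{16 p}{39}\right)}$ ($r{\left(p \right)} = \frac{\frac{1}{6 + \left(\frac{p}{3} + \frac{p}{13}\right)} \left(-14 + \left(\frac{p}{3} + \frac{p}{13}\right)\right)}{p} = \frac{\frac{1}{6 + \frac{16 p}{39}} \left(-14 + \frac{16 p}{39}\right)}{p} = \frac{-14 + \frac{16 p}{39}}{p \left(6 + \frac{16 p}{39}\right)}$)
$\frac{1}{336669} + r{\left(-222 \right)} = \frac{1}{336669} + \frac{-273 + 8 \left(-222\right)}{\left(-222\right) \left(117 + 8 \left(-222\right)\right)} = \frac{1}{336669} - \frac{-273 - 1776}{222 \left(117 - 1776\right)} = \frac{1}{336669} - \frac{1}{222} \frac{1}{-1659} \left(-2049\right) = \frac{1}{336669} - \left(- \frac{1}{368298}\right) \left(-2049\right) = \frac{1}{336669} - \frac{683}{122766} = - \frac{76607387}{13777168818}$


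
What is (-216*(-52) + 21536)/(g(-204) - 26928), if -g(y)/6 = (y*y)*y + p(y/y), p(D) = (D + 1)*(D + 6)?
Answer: 8192/12727743 ≈ 0.00064363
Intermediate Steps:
p(D) = (1 + D)*(6 + D)
g(y) = -84 - 6*y³ (g(y) = -6*((y*y)*y + (6 + (y/y)² + 7*(y/y))) = -6*(y²*y + (6 + 1² + 7*1)) = -6*(y³ + (6 + 1 + 7)) = -6*(y³ + 14) = -6*(14 + y³) = -84 - 6*y³)
(-216*(-52) + 21536)/(g(-204) - 26928) = (-216*(-52) + 21536)/((-84 - 6*(-204)³) - 26928) = (11232 + 21536)/((-84 - 6*(-8489664)) - 26928) = 32768/((-84 + 50937984) - 26928) = 32768/(50937900 - 26928) = 32768/50910972 = 32768*(1/50910972) = 8192/12727743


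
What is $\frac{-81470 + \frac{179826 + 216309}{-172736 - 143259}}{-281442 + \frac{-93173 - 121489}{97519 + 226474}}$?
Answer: $\frac{1668208126955701}{5762829416845032} \approx 0.28948$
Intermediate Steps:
$\frac{-81470 + \frac{179826 + 216309}{-172736 - 143259}}{-281442 + \frac{-93173 - 121489}{97519 + 226474}} = \frac{-81470 + \frac{396135}{-315995}}{-281442 - \frac{214662}{323993}} = \frac{-81470 + 396135 \left(- \frac{1}{315995}\right)}{-281442 - \frac{214662}{323993}} = \frac{-81470 - \frac{79227}{63199}}{-281442 - \frac{214662}{323993}} = - \frac{5148901757}{63199 \left(- \frac{91185452568}{323993}\right)} = \left(- \frac{5148901757}{63199}\right) \left(- \frac{323993}{91185452568}\right) = \frac{1668208126955701}{5762829416845032}$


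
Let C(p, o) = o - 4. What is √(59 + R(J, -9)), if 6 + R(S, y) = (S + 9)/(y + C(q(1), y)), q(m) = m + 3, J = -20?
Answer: √214/2 ≈ 7.3144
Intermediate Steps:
q(m) = 3 + m
C(p, o) = -4 + o
R(S, y) = -6 + (9 + S)/(-4 + 2*y) (R(S, y) = -6 + (S + 9)/(y + (-4 + y)) = -6 + (9 + S)/(-4 + 2*y))
√(59 + R(J, -9)) = √(59 + (33 - 20 - 12*(-9))/(2*(-2 - 9))) = √(59 + (½)*(33 - 20 + 108)/(-11)) = √(59 + (½)*(-1/11)*121) = √(59 - 11/2) = √(107/2) = √214/2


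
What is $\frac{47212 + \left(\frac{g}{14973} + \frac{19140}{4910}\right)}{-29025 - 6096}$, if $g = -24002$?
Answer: $- \frac{347107363856}{258200565903} \approx -1.3443$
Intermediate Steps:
$\frac{47212 + \left(\frac{g}{14973} + \frac{19140}{4910}\right)}{-29025 - 6096} = \frac{47212 + \left(- \frac{24002}{14973} + \frac{19140}{4910}\right)}{-29025 - 6096} = \frac{47212 + \left(\left(-24002\right) \frac{1}{14973} + 19140 \cdot \frac{1}{4910}\right)}{-35121} = \left(47212 + \left(- \frac{24002}{14973} + \frac{1914}{491}\right)\right) \left(- \frac{1}{35121}\right) = \left(47212 + \frac{16873340}{7351743}\right) \left(- \frac{1}{35121}\right) = \frac{347107363856}{7351743} \left(- \frac{1}{35121}\right) = - \frac{347107363856}{258200565903}$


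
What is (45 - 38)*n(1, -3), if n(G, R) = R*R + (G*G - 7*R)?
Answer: 217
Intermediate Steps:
n(G, R) = G**2 + R**2 - 7*R (n(G, R) = R**2 + (G**2 - 7*R) = G**2 + R**2 - 7*R)
(45 - 38)*n(1, -3) = (45 - 38)*(1**2 + (-3)**2 - 7*(-3)) = 7*(1 + 9 + 21) = 7*31 = 217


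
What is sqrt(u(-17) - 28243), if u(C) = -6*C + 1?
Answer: 2*I*sqrt(7035) ≈ 167.75*I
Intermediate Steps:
u(C) = 1 - 6*C
sqrt(u(-17) - 28243) = sqrt((1 - 6*(-17)) - 28243) = sqrt((1 + 102) - 28243) = sqrt(103 - 28243) = sqrt(-28140) = 2*I*sqrt(7035)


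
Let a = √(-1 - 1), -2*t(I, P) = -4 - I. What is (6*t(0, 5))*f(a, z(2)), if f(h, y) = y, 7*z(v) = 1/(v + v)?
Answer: 3/7 ≈ 0.42857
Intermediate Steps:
t(I, P) = 2 + I/2 (t(I, P) = -(-4 - I)/2 = 2 + I/2)
z(v) = 1/(14*v) (z(v) = 1/(7*(v + v)) = 1/(7*((2*v))) = (1/(2*v))/7 = 1/(14*v))
a = I*√2 (a = √(-2) = I*√2 ≈ 1.4142*I)
(6*t(0, 5))*f(a, z(2)) = (6*(2 + (½)*0))*((1/14)/2) = (6*(2 + 0))*((1/14)*(½)) = (6*2)*(1/28) = 12*(1/28) = 3/7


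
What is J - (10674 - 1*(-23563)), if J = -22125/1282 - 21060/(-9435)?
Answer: -27620080283/806378 ≈ -34252.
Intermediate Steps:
J = -12116697/806378 (J = -22125*1/1282 - 21060*(-1/9435) = -22125/1282 + 1404/629 = -12116697/806378 ≈ -15.026)
J - (10674 - 1*(-23563)) = -12116697/806378 - (10674 - 1*(-23563)) = -12116697/806378 - (10674 + 23563) = -12116697/806378 - 1*34237 = -12116697/806378 - 34237 = -27620080283/806378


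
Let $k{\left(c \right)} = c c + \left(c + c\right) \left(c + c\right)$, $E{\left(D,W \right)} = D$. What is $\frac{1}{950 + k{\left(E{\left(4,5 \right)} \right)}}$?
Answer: $\frac{1}{1030} \approx 0.00097087$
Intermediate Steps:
$k{\left(c \right)} = 5 c^{2}$ ($k{\left(c \right)} = c^{2} + 2 c 2 c = c^{2} + 4 c^{2} = 5 c^{2}$)
$\frac{1}{950 + k{\left(E{\left(4,5 \right)} \right)}} = \frac{1}{950 + 5 \cdot 4^{2}} = \frac{1}{950 + 5 \cdot 16} = \frac{1}{950 + 80} = \frac{1}{1030}$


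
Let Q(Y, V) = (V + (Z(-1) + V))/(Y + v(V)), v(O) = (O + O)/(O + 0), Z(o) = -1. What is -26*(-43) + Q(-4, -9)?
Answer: 2255/2 ≈ 1127.5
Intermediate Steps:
v(O) = 2 (v(O) = (2*O)/O = 2)
Q(Y, V) = (-1 + 2*V)/(2 + Y) (Q(Y, V) = (V + (-1 + V))/(Y + 2) = (-1 + 2*V)/(2 + Y))
-26*(-43) + Q(-4, -9) = -26*(-43) + (-1 + 2*(-9))/(2 - 4) = 1118 + (-1 - 18)/(-2) = 1118 - ½*(-19) = 1118 + 19/2 = 2255/2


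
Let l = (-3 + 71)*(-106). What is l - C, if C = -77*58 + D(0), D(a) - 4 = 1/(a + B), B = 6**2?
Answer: -98857/36 ≈ -2746.0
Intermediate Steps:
l = -7208 (l = 68*(-106) = -7208)
B = 36
D(a) = 4 + 1/(36 + a) (D(a) = 4 + 1/(a + 36) = 4 + 1/(36 + a))
C = -160631/36 (C = -77*58 + (145 + 4*0)/(36 + 0) = -4466 + (145 + 0)/36 = -4466 + (1/36)*145 = -4466 + 145/36 = -160631/36 ≈ -4462.0)
l - C = -7208 - 1*(-160631/36) = -7208 + 160631/36 = -98857/36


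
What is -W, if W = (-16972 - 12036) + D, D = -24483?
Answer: 53491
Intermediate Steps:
W = -53491 (W = (-16972 - 12036) - 24483 = -29008 - 24483 = -53491)
-W = -1*(-53491) = 53491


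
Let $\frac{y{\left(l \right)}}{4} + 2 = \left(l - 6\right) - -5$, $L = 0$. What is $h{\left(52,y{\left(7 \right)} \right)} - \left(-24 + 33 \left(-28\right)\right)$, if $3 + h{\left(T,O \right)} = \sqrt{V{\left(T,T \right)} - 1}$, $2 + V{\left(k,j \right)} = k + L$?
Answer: $952$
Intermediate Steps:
$y{\left(l \right)} = -12 + 4 l$ ($y{\left(l \right)} = -8 + 4 \left(\left(l - 6\right) - -5\right) = -8 + 4 \left(\left(l - 6\right) + 5\right) = -8 + 4 \left(\left(-6 + l\right) + 5\right) = -8 + 4 \left(-1 + l\right) = -8 + \left(-4 + 4 l\right) = -12 + 4 l$)
$V{\left(k,j \right)} = -2 + k$ ($V{\left(k,j \right)} = -2 + \left(k + 0\right) = -2 + k$)
$h{\left(T,O \right)} = -3 + \sqrt{-3 + T}$ ($h{\left(T,O \right)} = -3 + \sqrt{\left(-2 + T\right) - 1} = -3 + \sqrt{-3 + T}$)
$h{\left(52,y{\left(7 \right)} \right)} - \left(-24 + 33 \left(-28\right)\right) = \left(-3 + \sqrt{-3 + 52}\right) - \left(-24 + 33 \left(-28\right)\right) = \left(-3 + \sqrt{49}\right) - \left(-24 - 924\right) = \left(-3 + 7\right) - -948 = 4 + 948 = 952$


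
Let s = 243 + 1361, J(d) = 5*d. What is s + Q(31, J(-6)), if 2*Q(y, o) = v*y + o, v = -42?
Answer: 938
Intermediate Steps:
s = 1604
Q(y, o) = o/2 - 21*y (Q(y, o) = (-42*y + o)/2 = (o - 42*y)/2 = o/2 - 21*y)
s + Q(31, J(-6)) = 1604 + ((5*(-6))/2 - 21*31) = 1604 + ((½)*(-30) - 651) = 1604 + (-15 - 651) = 1604 - 666 = 938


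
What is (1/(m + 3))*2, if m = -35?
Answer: -1/16 ≈ -0.062500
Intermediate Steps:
(1/(m + 3))*2 = (1/(-35 + 3))*2 = (1/(-32))*2 = -1/32*1*2 = -1/32*2 = -1/16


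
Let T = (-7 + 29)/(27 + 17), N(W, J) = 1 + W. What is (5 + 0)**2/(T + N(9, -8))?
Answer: 50/21 ≈ 2.3810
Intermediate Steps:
T = 1/2 (T = 22/44 = 22*(1/44) = 1/2 ≈ 0.50000)
(5 + 0)**2/(T + N(9, -8)) = (5 + 0)**2/(1/2 + (1 + 9)) = 5**2/(1/2 + 10) = 25/(21/2) = 25*(2/21) = 50/21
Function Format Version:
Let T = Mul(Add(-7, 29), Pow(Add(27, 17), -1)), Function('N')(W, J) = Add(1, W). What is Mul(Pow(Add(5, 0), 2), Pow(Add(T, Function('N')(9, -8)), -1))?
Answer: Rational(50, 21) ≈ 2.3810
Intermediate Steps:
T = Rational(1, 2) (T = Mul(22, Pow(44, -1)) = Mul(22, Rational(1, 44)) = Rational(1, 2) ≈ 0.50000)
Mul(Pow(Add(5, 0), 2), Pow(Add(T, Function('N')(9, -8)), -1)) = Mul(Pow(Add(5, 0), 2), Pow(Add(Rational(1, 2), Add(1, 9)), -1)) = Mul(Pow(5, 2), Pow(Add(Rational(1, 2), 10), -1)) = Mul(25, Pow(Rational(21, 2), -1)) = Mul(25, Rational(2, 21)) = Rational(50, 21)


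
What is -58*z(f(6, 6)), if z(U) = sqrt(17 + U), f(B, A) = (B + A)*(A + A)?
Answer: -58*sqrt(161) ≈ -735.94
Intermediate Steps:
f(B, A) = 2*A*(A + B) (f(B, A) = (A + B)*(2*A) = 2*A*(A + B))
-58*z(f(6, 6)) = -58*sqrt(17 + 2*6*(6 + 6)) = -58*sqrt(17 + 2*6*12) = -58*sqrt(17 + 144) = -58*sqrt(161)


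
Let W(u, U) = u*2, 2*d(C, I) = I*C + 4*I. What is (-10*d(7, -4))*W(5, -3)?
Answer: 2200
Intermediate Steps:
d(C, I) = 2*I + C*I/2 (d(C, I) = (I*C + 4*I)/2 = (C*I + 4*I)/2 = (4*I + C*I)/2 = 2*I + C*I/2)
W(u, U) = 2*u
(-10*d(7, -4))*W(5, -3) = (-5*(-4)*(4 + 7))*(2*5) = -5*(-4)*11*10 = -10*(-22)*10 = 220*10 = 2200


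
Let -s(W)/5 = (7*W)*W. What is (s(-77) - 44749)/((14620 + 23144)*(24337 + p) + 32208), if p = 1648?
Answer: -21022/81777479 ≈ -0.00025706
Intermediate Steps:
s(W) = -35*W² (s(W) = -5*7*W*W = -35*W²)
(s(-77) - 44749)/((14620 + 23144)*(24337 + p) + 32208) = (-35*(-77)² - 44749)/((14620 + 23144)*(24337 + 1648) + 32208) = (-35*5929 - 44749)/(37764*25985 + 32208) = (-207515 - 44749)/(981297540 + 32208) = -252264/981329748 = -252264*1/981329748 = -21022/81777479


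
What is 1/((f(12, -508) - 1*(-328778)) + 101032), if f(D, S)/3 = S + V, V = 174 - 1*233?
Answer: 1/428109 ≈ 2.3359e-6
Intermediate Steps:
V = -59 (V = 174 - 233 = -59)
f(D, S) = -177 + 3*S (f(D, S) = 3*(S - 59) = 3*(-59 + S) = -177 + 3*S)
1/((f(12, -508) - 1*(-328778)) + 101032) = 1/(((-177 + 3*(-508)) - 1*(-328778)) + 101032) = 1/(((-177 - 1524) + 328778) + 101032) = 1/((-1701 + 328778) + 101032) = 1/(327077 + 101032) = 1/428109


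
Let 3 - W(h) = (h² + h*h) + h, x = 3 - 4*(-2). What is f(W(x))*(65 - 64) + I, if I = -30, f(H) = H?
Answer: -280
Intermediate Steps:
x = 11 (x = 3 + 8 = 11)
W(h) = 3 - h - 2*h² (W(h) = 3 - ((h² + h*h) + h) = 3 - ((h² + h²) + h) = 3 - (2*h² + h) = 3 - (h + 2*h²) = 3 + (-h - 2*h²) = 3 - h - 2*h²)
f(W(x))*(65 - 64) + I = (3 - 1*11 - 2*11²)*(65 - 64) - 30 = (3 - 11 - 2*121)*1 - 30 = (3 - 11 - 242)*1 - 30 = -250*1 - 30 = -250 - 30 = -280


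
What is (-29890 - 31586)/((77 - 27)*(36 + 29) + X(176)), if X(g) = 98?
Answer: -5123/279 ≈ -18.362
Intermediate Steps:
(-29890 - 31586)/((77 - 27)*(36 + 29) + X(176)) = (-29890 - 31586)/((77 - 27)*(36 + 29) + 98) = -61476/(50*65 + 98) = -61476/(3250 + 98) = -61476/3348 = -61476*1/3348 = -5123/279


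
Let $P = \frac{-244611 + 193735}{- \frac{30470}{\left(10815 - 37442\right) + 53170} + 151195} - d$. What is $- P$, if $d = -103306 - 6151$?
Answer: $- \frac{39933158280817}{364830765} \approx -1.0946 \cdot 10^{5}$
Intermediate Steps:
$d = -109457$
$P = \frac{39933158280817}{364830765}$ ($P = \frac{-244611 + 193735}{- \frac{30470}{\left(10815 - 37442\right) + 53170} + 151195} - -109457 = - \frac{50876}{- \frac{30470}{-26627 + 53170} + 151195} + 109457 = - \frac{50876}{- \frac{30470}{26543} + 151195} + 109457 = - \frac{50876}{\left(-30470\right) \frac{1}{26543} + 151195} + 109457 = - \frac{50876}{- \frac{2770}{2413} + 151195} + 109457 = - \frac{50876}{\frac{364830765}{2413}} + 109457 = \left(-50876\right) \frac{2413}{364830765} + 109457 = - \frac{122763788}{364830765} + 109457 = \frac{39933158280817}{364830765} \approx 1.0946 \cdot 10^{5}$)
$- P = \left(-1\right) \frac{39933158280817}{364830765} = - \frac{39933158280817}{364830765}$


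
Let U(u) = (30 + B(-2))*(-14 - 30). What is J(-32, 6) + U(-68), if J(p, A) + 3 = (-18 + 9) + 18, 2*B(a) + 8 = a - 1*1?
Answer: -1072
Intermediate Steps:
B(a) = -9/2 + a/2 (B(a) = -4 + (a - 1*1)/2 = -4 + (a - 1)/2 = -4 + (-1 + a)/2 = -4 + (-½ + a/2) = -9/2 + a/2)
J(p, A) = 6 (J(p, A) = -3 + ((-18 + 9) + 18) = -3 + (-9 + 18) = -3 + 9 = 6)
U(u) = -1078 (U(u) = (30 + (-9/2 + (½)*(-2)))*(-14 - 30) = (30 + (-9/2 - 1))*(-44) = (30 - 11/2)*(-44) = (49/2)*(-44) = -1078)
J(-32, 6) + U(-68) = 6 - 1078 = -1072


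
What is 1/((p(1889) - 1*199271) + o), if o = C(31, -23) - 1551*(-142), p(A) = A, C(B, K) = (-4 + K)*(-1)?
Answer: 1/22887 ≈ 4.3693e-5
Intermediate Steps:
C(B, K) = 4 - K
o = 220269 (o = (4 - 1*(-23)) - 1551*(-142) = (4 + 23) + 220242 = 27 + 220242 = 220269)
1/((p(1889) - 1*199271) + o) = 1/((1889 - 1*199271) + 220269) = 1/((1889 - 199271) + 220269) = 1/(-197382 + 220269) = 1/22887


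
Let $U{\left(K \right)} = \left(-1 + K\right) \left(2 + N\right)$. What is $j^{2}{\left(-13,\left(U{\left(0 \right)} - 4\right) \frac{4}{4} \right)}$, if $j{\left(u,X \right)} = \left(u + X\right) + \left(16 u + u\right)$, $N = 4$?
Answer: $59536$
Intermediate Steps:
$U{\left(K \right)} = -6 + 6 K$ ($U{\left(K \right)} = \left(-1 + K\right) \left(2 + 4\right) = \left(-1 + K\right) 6 = -6 + 6 K$)
$j{\left(u,X \right)} = X + 18 u$ ($j{\left(u,X \right)} = \left(X + u\right) + 17 u = X + 18 u$)
$j^{2}{\left(-13,\left(U{\left(0 \right)} - 4\right) \frac{4}{4} \right)} = \left(\left(\left(-6 + 6 \cdot 0\right) - 4\right) \frac{4}{4} + 18 \left(-13\right)\right)^{2} = \left(\left(\left(-6 + 0\right) - 4\right) 4 \cdot \frac{1}{4} - 234\right)^{2} = \left(\left(-6 - 4\right) 1 - 234\right)^{2} = \left(\left(-10\right) 1 - 234\right)^{2} = \left(-10 - 234\right)^{2} = \left(-244\right)^{2} = 59536$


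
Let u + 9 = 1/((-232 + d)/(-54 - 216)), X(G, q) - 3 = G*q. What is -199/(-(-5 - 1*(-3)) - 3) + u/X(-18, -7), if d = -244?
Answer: 2035897/10234 ≈ 198.93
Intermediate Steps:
X(G, q) = 3 + G*q
u = -2007/238 (u = -9 + 1/((-232 - 244)/(-54 - 216)) = -9 + 1/(-476/(-270)) = -9 + 1/(-476*(-1/270)) = -9 + 1/(238/135) = -9 + 135/238 = -2007/238 ≈ -8.4328)
-199/(-(-5 - 1*(-3)) - 3) + u/X(-18, -7) = -199/(-(-5 - 1*(-3)) - 3) - 2007/(238*(3 - 18*(-7))) = -199/(-(-5 + 3) - 3) - 2007/(238*(3 + 126)) = -199/(-1*(-2) - 3) - 2007/238/129 = -199/(2 - 3) - 2007/238*1/129 = -199/(-1) - 669/10234 = -199*(-1) - 669/10234 = 199 - 669/10234 = 2035897/10234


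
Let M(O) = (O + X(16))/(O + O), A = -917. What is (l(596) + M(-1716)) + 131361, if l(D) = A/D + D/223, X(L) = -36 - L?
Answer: 576151850365/4385964 ≈ 1.3136e+5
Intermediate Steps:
M(O) = (-52 + O)/(2*O) (M(O) = (O + (-36 - 1*16))/(O + O) = (O + (-36 - 16))/((2*O)) = (O - 52)*(1/(2*O)) = (-52 + O)*(1/(2*O)) = (-52 + O)/(2*O))
l(D) = -917/D + D/223
(l(596) + M(-1716)) + 131361 = ((-917/596 + (1/223)*596) + (½)*(-52 - 1716)/(-1716)) + 131361 = ((-917*1/596 + 596/223) + (½)*(-1/1716)*(-1768)) + 131361 = ((-917/596 + 596/223) + 17/33) + 131361 = (150725/132908 + 17/33) + 131361 = 7233361/4385964 + 131361 = 576151850365/4385964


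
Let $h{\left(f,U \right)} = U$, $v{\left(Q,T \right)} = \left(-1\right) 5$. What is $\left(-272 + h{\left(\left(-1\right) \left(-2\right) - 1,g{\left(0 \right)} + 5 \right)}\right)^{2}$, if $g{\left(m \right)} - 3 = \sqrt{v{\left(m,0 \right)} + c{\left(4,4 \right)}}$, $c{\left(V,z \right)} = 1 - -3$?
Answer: $\left(264 - i\right)^{2} \approx 69695.0 - 528.0 i$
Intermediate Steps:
$c{\left(V,z \right)} = 4$ ($c{\left(V,z \right)} = 1 + 3 = 4$)
$v{\left(Q,T \right)} = -5$
$g{\left(m \right)} = 3 + i$ ($g{\left(m \right)} = 3 + \sqrt{-5 + 4} = 3 + \sqrt{-1} = 3 + i$)
$\left(-272 + h{\left(\left(-1\right) \left(-2\right) - 1,g{\left(0 \right)} + 5 \right)}\right)^{2} = \left(-272 + \left(\left(3 + i\right) + 5\right)\right)^{2} = \left(-272 + \left(8 + i\right)\right)^{2} = \left(-264 + i\right)^{2}$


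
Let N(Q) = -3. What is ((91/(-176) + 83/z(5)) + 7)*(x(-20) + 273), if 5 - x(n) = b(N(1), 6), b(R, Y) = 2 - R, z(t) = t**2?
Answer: 11775309/4400 ≈ 2676.2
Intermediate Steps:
x(n) = 0 (x(n) = 5 - (2 - 1*(-3)) = 5 - (2 + 3) = 5 - 1*5 = 5 - 5 = 0)
((91/(-176) + 83/z(5)) + 7)*(x(-20) + 273) = ((91/(-176) + 83/(5**2)) + 7)*(0 + 273) = ((91*(-1/176) + 83/25) + 7)*273 = ((-91/176 + 83*(1/25)) + 7)*273 = ((-91/176 + 83/25) + 7)*273 = (12333/4400 + 7)*273 = (43133/4400)*273 = 11775309/4400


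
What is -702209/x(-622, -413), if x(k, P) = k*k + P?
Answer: -702209/386471 ≈ -1.8170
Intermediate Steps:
x(k, P) = P + k² (x(k, P) = k² + P = P + k²)
-702209/x(-622, -413) = -702209/(-413 + (-622)²) = -702209/(-413 + 386884) = -702209/386471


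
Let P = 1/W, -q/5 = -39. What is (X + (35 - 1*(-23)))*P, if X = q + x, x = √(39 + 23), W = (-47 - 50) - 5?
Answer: -253/102 - √62/102 ≈ -2.5576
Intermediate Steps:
W = -102 (W = -97 - 5 = -102)
q = 195 (q = -5*(-39) = 195)
x = √62 ≈ 7.8740
X = 195 + √62 ≈ 202.87
P = -1/102 (P = 1/(-102) = -1/102 ≈ -0.0098039)
(X + (35 - 1*(-23)))*P = ((195 + √62) + (35 - 1*(-23)))*(-1/102) = ((195 + √62) + (35 + 23))*(-1/102) = ((195 + √62) + 58)*(-1/102) = (253 + √62)*(-1/102) = -253/102 - √62/102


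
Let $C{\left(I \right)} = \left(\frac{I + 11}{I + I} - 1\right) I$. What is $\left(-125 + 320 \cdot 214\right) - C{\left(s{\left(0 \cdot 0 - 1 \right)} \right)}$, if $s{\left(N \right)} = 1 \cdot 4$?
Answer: $\frac{136703}{2} \approx 68352.0$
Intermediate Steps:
$s{\left(N \right)} = 4$
$C{\left(I \right)} = I \left(-1 + \frac{11 + I}{2 I}\right)$ ($C{\left(I \right)} = \left(\frac{11 + I}{2 I} - 1\right) I = \left(-1 + \frac{11 + I}{2 I}\right) I = I \left(-1 + \frac{11 + I}{2 I}\right)$)
$\left(-125 + 320 \cdot 214\right) - C{\left(s{\left(0 \cdot 0 - 1 \right)} \right)} = \left(-125 + 320 \cdot 214\right) - \left(\frac{11}{2} - 2\right) = \left(-125 + 68480\right) - \left(\frac{11}{2} - 2\right) = 68355 - \frac{7}{2} = \frac{136703}{2}$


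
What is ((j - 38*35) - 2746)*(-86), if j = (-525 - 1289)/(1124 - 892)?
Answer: 20370089/58 ≈ 3.5121e+5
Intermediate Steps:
j = -907/116 (j = -1814/232 = -1814*1/232 = -907/116 ≈ -7.8190)
((j - 38*35) - 2746)*(-86) = ((-907/116 - 38*35) - 2746)*(-86) = ((-907/116 - 1330) - 2746)*(-86) = (-155187/116 - 2746)*(-86) = -473723/116*(-86) = 20370089/58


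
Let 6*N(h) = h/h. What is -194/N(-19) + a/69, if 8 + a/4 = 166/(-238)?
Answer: -138576/119 ≈ -1164.5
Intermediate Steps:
N(h) = ⅙ (N(h) = (h/h)/6 = (⅙)*1 = ⅙)
a = -4140/119 (a = -32 + 4*(166/(-238)) = -32 + 4*(166*(-1/238)) = -32 + 4*(-83/119) = -32 - 332/119 = -4140/119 ≈ -34.790)
-194/N(-19) + a/69 = -194/⅙ - 4140/119/69 = -194*6 - 4140/119*1/69 = -1164 - 60/119 = -138576/119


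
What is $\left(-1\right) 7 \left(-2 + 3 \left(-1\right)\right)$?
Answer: $35$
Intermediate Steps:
$\left(-1\right) 7 \left(-2 + 3 \left(-1\right)\right) = - 7 \left(-2 - 3\right) = \left(-7\right) \left(-5\right) = 35$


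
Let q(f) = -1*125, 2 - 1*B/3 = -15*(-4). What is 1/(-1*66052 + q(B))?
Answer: -1/66177 ≈ -1.5111e-5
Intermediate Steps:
B = -174 (B = 6 - (-45)*(-4) = 6 - 3*60 = 6 - 180 = -174)
q(f) = -125
1/(-1*66052 + q(B)) = 1/(-1*66052 - 125) = 1/(-66052 - 125) = 1/(-66177) = -1/66177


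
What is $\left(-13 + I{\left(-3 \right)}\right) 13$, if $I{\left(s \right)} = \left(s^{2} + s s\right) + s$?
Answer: $26$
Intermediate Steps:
$I{\left(s \right)} = s + 2 s^{2}$ ($I{\left(s \right)} = \left(s^{2} + s^{2}\right) + s = 2 s^{2} + s = s + 2 s^{2}$)
$\left(-13 + I{\left(-3 \right)}\right) 13 = \left(-13 - 3 \left(1 + 2 \left(-3\right)\right)\right) 13 = \left(-13 - 3 \left(1 - 6\right)\right) 13 = \left(-13 - -15\right) 13 = \left(-13 + 15\right) 13 = 2 \cdot 13 = 26$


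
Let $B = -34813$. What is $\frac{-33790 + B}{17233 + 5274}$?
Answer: $- \frac{68603}{22507} \approx -3.0481$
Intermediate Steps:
$\frac{-33790 + B}{17233 + 5274} = \frac{-33790 - 34813}{17233 + 5274} = - \frac{68603}{22507}$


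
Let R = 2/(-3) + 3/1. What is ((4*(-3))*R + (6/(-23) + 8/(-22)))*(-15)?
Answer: 108630/253 ≈ 429.37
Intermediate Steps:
R = 7/3 (R = 2*(-⅓) + 3*1 = -⅔ + 3 = 7/3 ≈ 2.3333)
((4*(-3))*R + (6/(-23) + 8/(-22)))*(-15) = ((4*(-3))*(7/3) + (6/(-23) + 8/(-22)))*(-15) = (-12*7/3 + (6*(-1/23) + 8*(-1/22)))*(-15) = (-28 + (-6/23 - 4/11))*(-15) = (-28 - 158/253)*(-15) = -7242/253*(-15) = 108630/253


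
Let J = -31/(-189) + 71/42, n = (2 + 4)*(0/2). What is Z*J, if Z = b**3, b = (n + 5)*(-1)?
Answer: -87625/378 ≈ -231.81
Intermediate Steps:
n = 0 (n = 6*(0*(1/2)) = 6*0 = 0)
b = -5 (b = (0 + 5)*(-1) = 5*(-1) = -5)
Z = -125 (Z = (-5)**3 = -125)
J = 701/378 (J = -31*(-1/189) + 71*(1/42) = 31/189 + 71/42 = 701/378 ≈ 1.8545)
Z*J = -125*701/378 = -87625/378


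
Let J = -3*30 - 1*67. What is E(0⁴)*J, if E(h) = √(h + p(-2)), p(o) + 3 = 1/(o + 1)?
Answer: -314*I ≈ -314.0*I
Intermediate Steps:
p(o) = -3 + 1/(1 + o) (p(o) = -3 + 1/(o + 1) = -3 + 1/(1 + o))
E(h) = √(-4 + h) (E(h) = √(h + (-2 - 3*(-2))/(1 - 2)) = √(h + (-2 + 6)/(-1)) = √(h - 1*4) = √(h - 4) = √(-4 + h))
J = -157 (J = -90 - 67 = -157)
E(0⁴)*J = √(-4 + 0⁴)*(-157) = √(-4 + 0)*(-157) = √(-4)*(-157) = (2*I)*(-157) = -314*I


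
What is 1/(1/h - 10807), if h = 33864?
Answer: -33864/365968247 ≈ -9.2533e-5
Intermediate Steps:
1/(1/h - 10807) = 1/(1/33864 - 10807) = 1/(-365968247/33864) = -33864/365968247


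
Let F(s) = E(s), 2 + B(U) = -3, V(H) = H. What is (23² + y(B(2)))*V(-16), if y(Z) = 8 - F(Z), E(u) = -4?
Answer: -8656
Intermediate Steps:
B(U) = -5 (B(U) = -2 - 3 = -5)
F(s) = -4
y(Z) = 12 (y(Z) = 8 - 1*(-4) = 8 + 4 = 12)
(23² + y(B(2)))*V(-16) = (23² + 12)*(-16) = (529 + 12)*(-16) = 541*(-16) = -8656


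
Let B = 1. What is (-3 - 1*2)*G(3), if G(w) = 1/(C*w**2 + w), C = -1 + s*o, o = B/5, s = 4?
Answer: -25/6 ≈ -4.1667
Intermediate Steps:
o = 1/5 ≈ 0.20000
C = -1/5 (C = -1 + 4*(1/5) = -1 + 4/5 = -1/5 ≈ -0.20000)
G(w) = 1/(w - w**2/5) (G(w) = 1/(-w**2/5 + w) = 1/(w - w**2/5))
(-3 - 1*2)*G(3) = (-3 - 1*2)*(-5/(3*(-5 + 3))) = (-3 - 2)*(-5*1/3/(-2)) = -(-25)*(-1)/(3*2) = -5*5/6 = -25/6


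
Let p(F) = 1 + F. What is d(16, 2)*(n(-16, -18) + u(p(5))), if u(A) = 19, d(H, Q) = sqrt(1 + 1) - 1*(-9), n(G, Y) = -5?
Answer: 126 + 14*sqrt(2) ≈ 145.80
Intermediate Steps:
d(H, Q) = 9 + sqrt(2) (d(H, Q) = sqrt(2) + 9 = 9 + sqrt(2))
d(16, 2)*(n(-16, -18) + u(p(5))) = (9 + sqrt(2))*(-5 + 19) = (9 + sqrt(2))*14 = 126 + 14*sqrt(2)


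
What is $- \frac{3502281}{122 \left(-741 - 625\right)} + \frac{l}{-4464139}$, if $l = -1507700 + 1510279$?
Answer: $\frac{15634239405551}{743957692628} \approx 21.015$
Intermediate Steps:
$l = 2579$
$- \frac{3502281}{122 \left(-741 - 625\right)} + \frac{l}{-4464139} = - \frac{3502281}{122 \left(-741 - 625\right)} + \frac{2579}{-4464139} = - \frac{3502281}{122 \left(-1366\right)} + 2579 \left(- \frac{1}{4464139}\right) = - \frac{3502281}{-166652} - \frac{2579}{4464139} = \left(-3502281\right) \left(- \frac{1}{166652}\right) - \frac{2579}{4464139} = \frac{3502281}{166652} - \frac{2579}{4464139} = \frac{15634239405551}{743957692628}$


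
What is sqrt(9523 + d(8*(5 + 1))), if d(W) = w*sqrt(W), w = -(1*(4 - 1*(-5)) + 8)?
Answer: sqrt(9523 - 68*sqrt(3)) ≈ 96.980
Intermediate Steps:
w = -17 (w = -(1*(4 + 5) + 8) = -(1*9 + 8) = -(9 + 8) = -1*17 = -17)
d(W) = -17*sqrt(W)
sqrt(9523 + d(8*(5 + 1))) = sqrt(9523 - 17*2*sqrt(2)*sqrt(5 + 1)) = sqrt(9523 - 17*4*sqrt(3)) = sqrt(9523 - 68*sqrt(3))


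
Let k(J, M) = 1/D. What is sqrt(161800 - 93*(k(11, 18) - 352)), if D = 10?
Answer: sqrt(19452670)/10 ≈ 441.05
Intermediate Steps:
k(J, M) = 1/10
sqrt(161800 - 93*(k(11, 18) - 352)) = sqrt(161800 - 93*(1/10 - 352)) = sqrt(161800 - 93*(-3519/10)) = sqrt(161800 + 327267/10) = sqrt(1945267/10) = sqrt(19452670)/10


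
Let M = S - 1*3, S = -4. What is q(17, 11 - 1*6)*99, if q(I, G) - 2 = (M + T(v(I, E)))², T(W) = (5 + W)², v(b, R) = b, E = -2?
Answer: 22525569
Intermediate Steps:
M = -7 (M = -4 - 1*3 = -4 - 3 = -7)
q(I, G) = 2 + (-7 + (5 + I)²)²
q(17, 11 - 1*6)*99 = (2 + (-7 + (5 + 17)²)²)*99 = (2 + (-7 + 22²)²)*99 = (2 + (-7 + 484)²)*99 = (2 + 477²)*99 = (2 + 227529)*99 = 227531*99 = 22525569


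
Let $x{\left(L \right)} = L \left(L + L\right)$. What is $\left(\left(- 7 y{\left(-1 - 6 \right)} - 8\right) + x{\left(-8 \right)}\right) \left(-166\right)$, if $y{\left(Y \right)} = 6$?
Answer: $-12948$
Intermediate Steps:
$x{\left(L \right)} = 2 L^{2}$ ($x{\left(L \right)} = L 2 L = 2 L^{2}$)
$\left(\left(- 7 y{\left(-1 - 6 \right)} - 8\right) + x{\left(-8 \right)}\right) \left(-166\right) = \left(\left(\left(-7\right) 6 - 8\right) + 2 \left(-8\right)^{2}\right) \left(-166\right) = \left(\left(-42 - 8\right) + 2 \cdot 64\right) \left(-166\right) = \left(-50 + 128\right) \left(-166\right) = 78 \left(-166\right) = -12948$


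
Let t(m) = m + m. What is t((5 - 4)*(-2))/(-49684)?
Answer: 1/12421 ≈ 8.0509e-5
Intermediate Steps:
t(m) = 2*m
t((5 - 4)*(-2))/(-49684) = (2*((5 - 4)*(-2)))/(-49684) = (2*(1*(-2)))*(-1/49684) = (2*(-2))*(-1/49684) = -4*(-1/49684) = 1/12421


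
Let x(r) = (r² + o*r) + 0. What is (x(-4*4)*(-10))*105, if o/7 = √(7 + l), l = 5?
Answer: -268800 + 235200*√3 ≈ 1.3858e+5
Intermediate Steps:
o = 14*√3 (o = 7*√(7 + 5) = 7*√12 = 7*(2*√3) = 14*√3 ≈ 24.249)
x(r) = r² + 14*r*√3 (x(r) = (r² + (14*√3)*r) + 0 = (r² + 14*r*√3) + 0 = r² + 14*r*√3)
(x(-4*4)*(-10))*105 = (((-4*4)*(-4*4 + 14*√3))*(-10))*105 = (-16*(-16 + 14*√3)*(-10))*105 = ((256 - 224*√3)*(-10))*105 = (-2560 + 2240*√3)*105 = -268800 + 235200*√3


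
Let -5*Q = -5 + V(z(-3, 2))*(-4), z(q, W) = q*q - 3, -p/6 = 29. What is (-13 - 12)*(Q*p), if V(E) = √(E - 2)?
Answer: 11310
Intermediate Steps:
p = -174 (p = -6*29 = -174)
z(q, W) = -3 + q² (z(q, W) = q² - 3 = -3 + q²)
V(E) = √(-2 + E)
Q = 13/5 (Q = -(-5 + √(-2 + (-3 + (-3)²))*(-4))/5 = -(-5 + √(-2 + (-3 + 9))*(-4))/5 = -(-5 + √(-2 + 6)*(-4))/5 = -(-5 + √4*(-4))/5 = -(-5 + 2*(-4))/5 = -(-5 - 8)/5 = -⅕*(-13) = 13/5 ≈ 2.6000)
(-13 - 12)*(Q*p) = (-13 - 12)*((13/5)*(-174)) = -25*(-2262/5) = 11310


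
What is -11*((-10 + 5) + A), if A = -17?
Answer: 242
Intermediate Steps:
-11*((-10 + 5) + A) = -11*((-10 + 5) - 17) = -11*(-5 - 17) = -11*(-22) = 242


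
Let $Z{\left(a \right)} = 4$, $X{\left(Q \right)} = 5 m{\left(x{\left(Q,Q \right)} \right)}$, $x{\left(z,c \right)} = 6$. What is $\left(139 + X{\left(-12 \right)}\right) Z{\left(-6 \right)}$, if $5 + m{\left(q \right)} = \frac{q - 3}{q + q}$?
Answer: $461$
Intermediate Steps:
$m{\left(q \right)} = -5 + \frac{-3 + q}{2 q}$ ($m{\left(q \right)} = -5 + \frac{q - 3}{q + q} = -5 + \frac{-3 + q}{2 q}$)
$X{\left(Q \right)} = - \frac{95}{4}$ ($X{\left(Q \right)} = 5 \frac{3 \left(-1 - 18\right)}{2 \cdot 6} = 5 \cdot \frac{3}{2} \cdot \frac{1}{6} \left(-1 - 18\right) = 5 \cdot \frac{3}{2} \cdot \frac{1}{6} \left(-19\right) = 5 \left(- \frac{19}{4}\right) = - \frac{95}{4}$)
$\left(139 + X{\left(-12 \right)}\right) Z{\left(-6 \right)} = \left(139 - \frac{95}{4}\right) 4 = \frac{461}{4} \cdot 4 = 461$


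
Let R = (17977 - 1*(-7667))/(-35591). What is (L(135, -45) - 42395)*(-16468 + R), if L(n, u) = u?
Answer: 24875706566080/35591 ≈ 6.9893e+8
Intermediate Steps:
R = -25644/35591 (R = (17977 + 7667)*(-1/35591) = 25644*(-1/35591) = -25644/35591 ≈ -0.72052)
(L(135, -45) - 42395)*(-16468 + R) = (-45 - 42395)*(-16468 - 25644/35591) = -42440*(-586138232/35591) = 24875706566080/35591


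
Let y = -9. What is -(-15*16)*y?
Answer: -2160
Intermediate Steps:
-(-15*16)*y = -(-15*16)*(-9) = -(-240)*(-9) = -1*2160 = -2160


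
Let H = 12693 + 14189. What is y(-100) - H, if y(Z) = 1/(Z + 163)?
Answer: -1693565/63 ≈ -26882.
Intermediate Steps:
y(Z) = 1/(163 + Z)
H = 26882
y(-100) - H = 1/(163 - 100) - 1*26882 = 1/63 - 26882 = -1693565/63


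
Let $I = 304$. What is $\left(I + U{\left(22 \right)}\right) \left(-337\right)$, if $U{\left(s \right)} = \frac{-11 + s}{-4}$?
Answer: $- \frac{406085}{4} \approx -1.0152 \cdot 10^{5}$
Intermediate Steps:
$U{\left(s \right)} = \frac{11}{4} - \frac{s}{4}$ ($U{\left(s \right)} = \left(-11 + s\right) \left(- \frac{1}{4}\right) = \frac{11}{4} - \frac{s}{4}$)
$\left(I + U{\left(22 \right)}\right) \left(-337\right) = \left(304 + \left(\frac{11}{4} - \frac{11}{2}\right)\right) \left(-337\right) = \left(304 - \frac{11}{4}\right) \left(-337\right) = \frac{1205}{4} \left(-337\right) = - \frac{406085}{4}$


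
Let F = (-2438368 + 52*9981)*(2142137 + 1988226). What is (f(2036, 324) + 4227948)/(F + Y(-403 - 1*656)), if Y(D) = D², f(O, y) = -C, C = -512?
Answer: -4228460/7927635884747 ≈ -5.3338e-7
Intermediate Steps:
f(O, y) = 512 (f(O, y) = -1*(-512) = 512)
F = -7927637006228 (F = (-2438368 + 519012)*4130363 = -1919356*4130363 = -7927637006228)
(f(2036, 324) + 4227948)/(F + Y(-403 - 1*656)) = (512 + 4227948)/(-7927637006228 + (-403 - 1*656)²) = 4228460/(-7927637006228 + (-403 - 656)²) = 4228460/(-7927637006228 + (-1059)²) = 4228460/(-7927637006228 + 1121481) = 4228460/(-7927635884747) = 4228460*(-1/7927635884747) = -4228460/7927635884747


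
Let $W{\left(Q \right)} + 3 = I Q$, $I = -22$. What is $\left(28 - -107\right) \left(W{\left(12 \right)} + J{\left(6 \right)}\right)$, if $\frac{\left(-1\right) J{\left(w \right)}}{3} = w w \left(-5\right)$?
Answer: $36855$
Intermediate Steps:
$W{\left(Q \right)} = -3 - 22 Q$
$J{\left(w \right)} = 15 w^{2}$ ($J{\left(w \right)} = - 3 w w \left(-5\right) = - 3 w^{2} \left(-5\right) = - 3 \left(- 5 w^{2}\right) = 15 w^{2}$)
$\left(28 - -107\right) \left(W{\left(12 \right)} + J{\left(6 \right)}\right) = \left(28 - -107\right) \left(\left(-3 - 264\right) + 15 \cdot 6^{2}\right) = \left(28 + 107\right) \left(\left(-3 - 264\right) + 15 \cdot 36\right) = 135 \left(-267 + 540\right) = 135 \cdot 273 = 36855$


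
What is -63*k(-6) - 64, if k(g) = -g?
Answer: -442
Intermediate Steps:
-63*k(-6) - 64 = -(-63)*(-6) - 64 = -63*6 - 64 = -378 - 64 = -442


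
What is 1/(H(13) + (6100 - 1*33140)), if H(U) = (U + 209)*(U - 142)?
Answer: -1/55678 ≈ -1.7960e-5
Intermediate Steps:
H(U) = (-142 + U)*(209 + U) (H(U) = (209 + U)*(-142 + U) = (-142 + U)*(209 + U))
1/(H(13) + (6100 - 1*33140)) = 1/((-29678 + 13² + 67*13) + (6100 - 1*33140)) = 1/((-29678 + 169 + 871) + (6100 - 33140)) = 1/(-28638 - 27040) = 1/(-55678) = -1/55678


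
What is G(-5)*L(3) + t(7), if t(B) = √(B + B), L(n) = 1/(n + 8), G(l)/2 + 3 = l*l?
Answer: 4 + √14 ≈ 7.7417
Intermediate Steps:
G(l) = -6 + 2*l² (G(l) = -6 + 2*(l*l) = -6 + 2*l²)
L(n) = 1/(8 + n)
t(B) = √2*√B (t(B) = √(2*B) = √2*√B)
G(-5)*L(3) + t(7) = (-6 + 2*(-5)²)/(8 + 3) + √2*√7 = (-6 + 2*25)/11 + √14 = (-6 + 50)*(1/11) + √14 = 44*(1/11) + √14 = 4 + √14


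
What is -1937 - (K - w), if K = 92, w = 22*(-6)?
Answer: -2161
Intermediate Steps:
w = -132
-1937 - (K - w) = -1937 - (92 - 1*(-132)) = -1937 - (92 + 132) = -1937 - 1*224 = -1937 - 224 = -2161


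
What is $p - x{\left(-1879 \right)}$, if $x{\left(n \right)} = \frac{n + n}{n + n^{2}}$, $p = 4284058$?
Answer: $\frac{4022730463}{939} \approx 4.2841 \cdot 10^{6}$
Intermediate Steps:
$x{\left(n \right)} = \frac{2 n}{n + n^{2}}$
$p - x{\left(-1879 \right)} = 4284058 - \frac{2}{1 - 1879} = 4284058 - \frac{2}{-1878} = 4284058 - 2 \left(- \frac{1}{1878}\right) = 4284058 - - \frac{1}{939} = 4284058 + \frac{1}{939} = \frac{4022730463}{939}$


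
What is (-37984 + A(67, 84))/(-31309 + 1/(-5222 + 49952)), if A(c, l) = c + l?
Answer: 1692270090/1400451569 ≈ 1.2084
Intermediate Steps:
(-37984 + A(67, 84))/(-31309 + 1/(-5222 + 49952)) = (-37984 + (67 + 84))/(-31309 + 1/(-5222 + 49952)) = (-37984 + 151)/(-31309 + 1/44730) = -37833/(-31309 + 1/44730) = -37833/(-1400451569/44730) = -37833*(-44730/1400451569) = 1692270090/1400451569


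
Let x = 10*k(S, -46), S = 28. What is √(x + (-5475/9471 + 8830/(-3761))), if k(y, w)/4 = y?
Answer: √157484504603973085/11873477 ≈ 33.423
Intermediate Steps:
k(y, w) = 4*y
x = 1120 (x = 10*(4*28) = 10*112 = 1120)
√(x + (-5475/9471 + 8830/(-3761))) = √(1120 + (-5475/9471 + 8830/(-3761))) = √(1120 + (-5475*1/9471 + 8830*(-1/3761))) = √(1120 + (-1825/3157 - 8830/3761)) = √(1120 - 34740135/11873477) = √(13263554105/11873477) = √157484504603973085/11873477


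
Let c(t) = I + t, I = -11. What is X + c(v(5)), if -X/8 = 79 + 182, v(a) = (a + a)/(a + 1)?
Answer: -6292/3 ≈ -2097.3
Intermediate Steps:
v(a) = 2*a/(1 + a) (v(a) = (2*a)/(1 + a) = 2*a/(1 + a))
c(t) = -11 + t
X = -2088 (X = -8*(79 + 182) = -8*261 = -2088)
X + c(v(5)) = -2088 + (-11 + 2*5/(1 + 5)) = -2088 + (-11 + 2*5/6) = -2088 + (-11 + 2*5*(1/6)) = -2088 + (-11 + 5/3) = -2088 - 28/3 = -6292/3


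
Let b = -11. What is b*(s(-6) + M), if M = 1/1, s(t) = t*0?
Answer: -11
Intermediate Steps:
s(t) = 0
M = 1
b*(s(-6) + M) = -11*(0 + 1) = -11*1 = -11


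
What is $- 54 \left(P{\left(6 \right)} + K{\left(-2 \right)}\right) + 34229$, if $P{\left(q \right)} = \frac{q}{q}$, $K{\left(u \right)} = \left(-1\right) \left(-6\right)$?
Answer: $33851$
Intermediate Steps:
$K{\left(u \right)} = 6$
$P{\left(q \right)} = 1$
$- 54 \left(P{\left(6 \right)} + K{\left(-2 \right)}\right) + 34229 = - 54 \left(1 + 6\right) + 34229 = \left(-54\right) 7 + 34229 = -378 + 34229 = 33851$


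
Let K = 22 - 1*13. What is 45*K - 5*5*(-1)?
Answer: 430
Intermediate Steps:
K = 9 (K = 22 - 13 = 9)
45*K - 5*5*(-1) = 45*9 - 5*5*(-1) = 405 - 25*(-1) = 405 + 25 = 430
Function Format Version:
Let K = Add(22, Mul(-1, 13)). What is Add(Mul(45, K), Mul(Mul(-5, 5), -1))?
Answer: 430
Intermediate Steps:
K = 9 (K = Add(22, -13) = 9)
Add(Mul(45, K), Mul(Mul(-5, 5), -1)) = Add(Mul(45, 9), Mul(Mul(-5, 5), -1)) = Add(405, Mul(-25, -1)) = Add(405, 25) = 430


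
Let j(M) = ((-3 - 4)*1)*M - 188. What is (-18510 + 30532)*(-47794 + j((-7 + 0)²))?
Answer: -580963150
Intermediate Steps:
j(M) = -188 - 7*M (j(M) = (-7*1)*M - 188 = -7*M - 188 = -188 - 7*M)
(-18510 + 30532)*(-47794 + j((-7 + 0)²)) = (-18510 + 30532)*(-47794 + (-188 - 7*(-7 + 0)²)) = 12022*(-47794 + (-188 - 7*(-7)²)) = 12022*(-47794 + (-188 - 7*49)) = 12022*(-47794 + (-188 - 343)) = 12022*(-47794 - 531) = 12022*(-48325) = -580963150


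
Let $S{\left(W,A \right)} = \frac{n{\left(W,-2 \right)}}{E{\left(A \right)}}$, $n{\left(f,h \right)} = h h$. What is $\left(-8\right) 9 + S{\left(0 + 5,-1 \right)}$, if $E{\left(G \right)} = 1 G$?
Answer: $-76$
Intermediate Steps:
$n{\left(f,h \right)} = h^{2}$
$E{\left(G \right)} = G$
$S{\left(W,A \right)} = \frac{4}{A}$ ($S{\left(W,A \right)} = \frac{\left(-2\right)^{2}}{A} = \frac{4}{A}$)
$\left(-8\right) 9 + S{\left(0 + 5,-1 \right)} = \left(-8\right) 9 + \frac{4}{-1} = -72 + 4 \left(-1\right) = -72 - 4 = -76$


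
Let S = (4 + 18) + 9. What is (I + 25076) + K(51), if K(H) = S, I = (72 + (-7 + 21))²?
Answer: 32503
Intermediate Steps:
S = 31 (S = 22 + 9 = 31)
I = 7396 (I = (72 + 14)² = 86² = 7396)
K(H) = 31
(I + 25076) + K(51) = (7396 + 25076) + 31 = 32472 + 31 = 32503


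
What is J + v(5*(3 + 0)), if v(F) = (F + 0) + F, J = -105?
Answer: -75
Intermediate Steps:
v(F) = 2*F (v(F) = F + F = 2*F)
J + v(5*(3 + 0)) = -105 + 2*(5*(3 + 0)) = -105 + 2*(5*3) = -105 + 2*15 = -105 + 30 = -75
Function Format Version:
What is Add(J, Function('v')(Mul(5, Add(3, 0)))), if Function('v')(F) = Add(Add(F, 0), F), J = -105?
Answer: -75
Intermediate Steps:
Function('v')(F) = Mul(2, F) (Function('v')(F) = Add(F, F) = Mul(2, F))
Add(J, Function('v')(Mul(5, Add(3, 0)))) = Add(-105, Mul(2, Mul(5, Add(3, 0)))) = Add(-105, Mul(2, Mul(5, 3))) = Add(-105, Mul(2, 15)) = Add(-105, 30) = -75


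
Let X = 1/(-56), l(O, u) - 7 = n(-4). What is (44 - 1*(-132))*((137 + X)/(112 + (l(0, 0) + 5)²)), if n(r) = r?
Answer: 7671/56 ≈ 136.98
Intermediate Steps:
l(O, u) = 3 (l(O, u) = 7 - 4 = 3)
X = -1/56 ≈ -0.017857
(44 - 1*(-132))*((137 + X)/(112 + (l(0, 0) + 5)²)) = (44 - 1*(-132))*((137 - 1/56)/(112 + (3 + 5)²)) = (44 + 132)*(7671/(56*(112 + 8²))) = 176*(7671/(56*(112 + 64))) = 176*((7671/56)/176) = 176*((7671/56)*(1/176)) = 176*(7671/9856) = 7671/56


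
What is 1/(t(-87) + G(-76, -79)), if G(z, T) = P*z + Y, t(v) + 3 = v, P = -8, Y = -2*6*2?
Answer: 1/494 ≈ 0.0020243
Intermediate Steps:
Y = -24 (Y = -12*2 = -24)
t(v) = -3 + v
G(z, T) = -24 - 8*z (G(z, T) = -8*z - 24 = -24 - 8*z)
1/(t(-87) + G(-76, -79)) = 1/((-3 - 87) + (-24 - 8*(-76))) = 1/(-90 + (-24 + 608)) = 1/(-90 + 584) = 1/494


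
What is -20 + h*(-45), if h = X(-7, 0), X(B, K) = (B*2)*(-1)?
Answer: -650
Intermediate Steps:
X(B, K) = -2*B (X(B, K) = (2*B)*(-1) = -2*B)
h = 14 (h = -2*(-7) = 14)
-20 + h*(-45) = -20 + 14*(-45) = -20 - 630 = -650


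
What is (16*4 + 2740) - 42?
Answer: 2762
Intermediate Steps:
(16*4 + 2740) - 42 = (64 + 2740) - 42 = 2804 - 42 = 2762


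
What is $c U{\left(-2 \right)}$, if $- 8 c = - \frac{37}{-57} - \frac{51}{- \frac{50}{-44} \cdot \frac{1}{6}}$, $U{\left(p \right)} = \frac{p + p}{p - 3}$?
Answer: $\frac{382799}{14250} \approx 26.863$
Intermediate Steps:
$U{\left(p \right)} = \frac{2 p}{-3 + p}$
$c = \frac{382799}{11400}$ ($c = - \frac{- \frac{37}{-57} - \frac{51}{- \frac{50}{-44} \cdot \frac{1}{6}}}{8} = - \frac{\left(-37\right) \left(- \frac{1}{57}\right) - \frac{51}{\left(-50\right) \left(- \frac{1}{44}\right) \frac{1}{6}}}{8} = - \frac{\frac{37}{57} - \frac{51}{\frac{25}{22} \cdot \frac{1}{6}}}{8} = - \frac{\frac{37}{57} - \frac{51}{\frac{25}{132}}}{8} = - \frac{\frac{37}{57} - \frac{6732}{25}}{8} = \left(- \frac{1}{8}\right) \left(- \frac{382799}{1425}\right) = \frac{382799}{11400} \approx 33.579$)
$c U{\left(-2 \right)} = \frac{382799 \cdot 2 \left(-2\right) \frac{1}{-3 - 2}}{11400} = \frac{382799 \cdot 2 \left(-2\right) \frac{1}{-5}}{11400} = \frac{382799 \cdot 2 \left(-2\right) \left(- \frac{1}{5}\right)}{11400} = \frac{382799}{11400} \cdot \frac{4}{5} = \frac{382799}{14250}$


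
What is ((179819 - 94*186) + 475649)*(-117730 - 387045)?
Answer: -322038373600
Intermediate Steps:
((179819 - 94*186) + 475649)*(-117730 - 387045) = ((179819 - 1*17484) + 475649)*(-504775) = ((179819 - 17484) + 475649)*(-504775) = (162335 + 475649)*(-504775) = 637984*(-504775) = -322038373600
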